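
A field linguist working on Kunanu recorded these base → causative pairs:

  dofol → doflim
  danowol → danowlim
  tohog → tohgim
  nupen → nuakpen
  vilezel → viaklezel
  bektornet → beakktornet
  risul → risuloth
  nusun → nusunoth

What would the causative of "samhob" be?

samhbim

dofol and vilezel both end in -l yet inflect differently (doflim, viaklezel), so the final letter is not what conditions the rule; the last vowel is.
"samhob" has last vowel 'o'. The stems whose last vowel is 'o' (dofol → doflim, danowol → danowlim, tohog → tohgim) delete the last vowel and add -im.
So samhob → samhbim.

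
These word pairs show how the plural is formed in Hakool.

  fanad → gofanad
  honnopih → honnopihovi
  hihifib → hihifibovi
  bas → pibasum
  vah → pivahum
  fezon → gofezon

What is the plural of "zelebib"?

vah and honnopih both end in -h yet inflect differently (pivahum, honnopihovi), so the final letter is not what conditions the rule; the number of vowels is.
"zelebib" has 3 vowels. The stems with 3 vowels (hihifib → hihifibovi, honnopih → honnopihovi) add -ovi.
The other patterns: stems with 1 vowel add pi- … -um around the stem; stems with 2 vowels add the prefix go-.
So zelebib → zelebibovi.

zelebibovi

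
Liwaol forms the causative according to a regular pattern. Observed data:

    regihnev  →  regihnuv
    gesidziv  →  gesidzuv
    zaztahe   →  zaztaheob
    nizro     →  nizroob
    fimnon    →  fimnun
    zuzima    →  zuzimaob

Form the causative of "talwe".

zaztahe and regihnev both have last vowel 'e' yet inflect differently (zaztaheob, regihnuv), so the last vowel is not what conditions the rule; whether the stem ends in a vowel or a consonant is.
"talwe" ends in a vowel. The stems ending in a vowel (nizro → nizroob, zaztahe → zaztaheob, zuzima → zuzimaob) add -ob.
So talwe → talweob.

talweob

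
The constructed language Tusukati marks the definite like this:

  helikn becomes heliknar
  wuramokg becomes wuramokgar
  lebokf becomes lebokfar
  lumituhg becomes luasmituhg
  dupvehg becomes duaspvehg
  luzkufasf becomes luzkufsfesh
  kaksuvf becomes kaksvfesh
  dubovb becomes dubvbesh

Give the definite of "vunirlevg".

vunirlvgesh

wuramokg and lumituhg both end in -g yet inflect differently (wuramokgar, luasmituhg), so the final letter is not what conditions the rule; the second-to-last letter is.
"vunirlevg" has second-to-last letter 'v'. The stems whose second-to-last letter is 'v' (kaksuvf → kaksvfesh, dubovb → dubvbesh) delete the last vowel and add -esh.
The other patterns: stems whose second-to-last letter is 'k' add -ar; stems whose second-to-last letter is 'h' insert -as- after the first vowel.
So vunirlevg → vunirlvgesh.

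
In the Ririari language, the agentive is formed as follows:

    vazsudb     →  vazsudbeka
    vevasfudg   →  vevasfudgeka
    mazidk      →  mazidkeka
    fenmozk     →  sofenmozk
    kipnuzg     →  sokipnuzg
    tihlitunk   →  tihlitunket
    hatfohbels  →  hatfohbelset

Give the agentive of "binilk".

mazidk and fenmozk both end in -k yet inflect differently (mazidkeka, sofenmozk), so the final letter is not what conditions the rule; the second-to-last letter is.
"binilk" has second-to-last letter 'l'. The one such stem in the data (hatfohbels → hatfohbelset) adds -et, so the same rule applies.
So binilk → binilket.

binilket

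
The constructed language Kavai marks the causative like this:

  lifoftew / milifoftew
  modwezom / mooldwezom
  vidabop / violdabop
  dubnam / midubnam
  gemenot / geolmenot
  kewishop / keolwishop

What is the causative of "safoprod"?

modwezom and dubnam both end in -m yet inflect differently (mooldwezom, midubnam), so the final letter is not what conditions the rule; the last vowel is.
"safoprod" has last vowel 'o'. The stems whose last vowel is 'o' (gemenot → geolmenot, modwezom → mooldwezom, kewishop → keolwishop) insert -ol- after the first vowel.
The other pattern: stems whose last vowel is 'a' or 'e' add the prefix mi-.
So safoprod → saolfoprod.

saolfoprod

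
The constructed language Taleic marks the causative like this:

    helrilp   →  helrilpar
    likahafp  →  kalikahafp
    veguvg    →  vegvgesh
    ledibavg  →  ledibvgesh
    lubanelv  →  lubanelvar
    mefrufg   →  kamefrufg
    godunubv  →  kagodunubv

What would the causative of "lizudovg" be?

lizudvgesh

"lizudovg" has second-to-last letter 'v'. The stems whose second-to-last letter is 'v' (ledibavg → ledibvgesh, veguvg → vegvgesh) delete the last vowel and add -esh.
The other patterns: stems whose second-to-last letter is 'l' add -ar; stems whose second-to-last letter is 'b' or 'f' add the prefix ka-.
So lizudovg → lizudvgesh.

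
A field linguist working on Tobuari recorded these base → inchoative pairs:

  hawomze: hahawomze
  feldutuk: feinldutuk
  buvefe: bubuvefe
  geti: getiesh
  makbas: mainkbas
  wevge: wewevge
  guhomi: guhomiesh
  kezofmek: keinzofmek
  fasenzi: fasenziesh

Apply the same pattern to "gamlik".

gainmlik

wevge and kezofmek both have last vowel 'e' yet inflect differently (wewevge, keinzofmek), so the last vowel is not what conditions the rule; the final letter is.
"gamlik" ends in -k. The stems ending in -k (kezofmek → keinzofmek, feldutuk → feinldutuk) insert -in- after the first vowel.
The other patterns: stems ending in -i add -esh; stems ending in -e repeat the first consonant+vowel as a prefix.
So gamlik → gainmlik.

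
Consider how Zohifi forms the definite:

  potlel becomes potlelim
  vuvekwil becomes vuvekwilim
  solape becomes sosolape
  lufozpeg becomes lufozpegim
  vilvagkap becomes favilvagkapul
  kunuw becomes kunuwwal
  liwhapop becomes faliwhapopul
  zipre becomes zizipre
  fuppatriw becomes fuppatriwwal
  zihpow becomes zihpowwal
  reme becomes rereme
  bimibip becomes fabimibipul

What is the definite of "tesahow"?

"tesahow" ends in -w. The stems ending in -w (zihpow → zihpowwal, kunuw → kunuwwal, fuppatriw → fuppatriwwal) double the final consonant and add -al.
So tesahow → tesahowwal.

tesahowwal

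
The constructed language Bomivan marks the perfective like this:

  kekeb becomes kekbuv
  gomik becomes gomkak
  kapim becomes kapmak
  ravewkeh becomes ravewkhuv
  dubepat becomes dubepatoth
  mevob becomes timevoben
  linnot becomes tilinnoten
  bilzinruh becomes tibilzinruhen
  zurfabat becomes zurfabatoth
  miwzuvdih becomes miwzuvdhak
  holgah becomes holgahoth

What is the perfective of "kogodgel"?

kogodgluv

holgah and ravewkeh both end in -h yet inflect differently (holgahoth, ravewkhuv), so the final letter is not what conditions the rule; the last vowel is.
"kogodgel" has last vowel 'e'. The stems whose last vowel is 'e' (kekeb → kekbuv, ravewkeh → ravewkhuv) delete the last vowel and add -uv.
So kogodgel → kogodgluv.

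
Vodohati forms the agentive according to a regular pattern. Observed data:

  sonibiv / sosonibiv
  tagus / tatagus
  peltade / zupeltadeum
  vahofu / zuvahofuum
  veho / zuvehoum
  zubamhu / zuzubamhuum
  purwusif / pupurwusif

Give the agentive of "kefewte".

zubamhu and tagus both have last vowel 'u' yet inflect differently (zuzubamhuum, tatagus), so the last vowel is not what conditions the rule; whether the stem ends in a vowel or a consonant is.
"kefewte" ends in a vowel. The stems ending in a vowel (peltade → zupeltadeum, zubamhu → zuzubamhuum, vahofu → zuvahofuum) add zu- … -um around the stem.
The other pattern: stems ending in a consonant repeat the first consonant+vowel as a prefix.
So kefewte → zukefewteum.

zukefewteum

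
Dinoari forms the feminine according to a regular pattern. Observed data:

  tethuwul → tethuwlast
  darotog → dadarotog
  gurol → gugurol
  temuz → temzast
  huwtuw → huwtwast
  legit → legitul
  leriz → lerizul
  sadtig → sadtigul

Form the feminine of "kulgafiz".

kulgafizul

"kulgafiz" has last vowel 'i'. The stems whose last vowel is 'i' (sadtig → sadtigul, legit → legitul, leriz → lerizul) add -ul.
The other patterns: stems whose last vowel is 'o' repeat the first consonant+vowel as a prefix; stems whose last vowel is 'u' delete the last vowel and add -ast.
So kulgafiz → kulgafizul.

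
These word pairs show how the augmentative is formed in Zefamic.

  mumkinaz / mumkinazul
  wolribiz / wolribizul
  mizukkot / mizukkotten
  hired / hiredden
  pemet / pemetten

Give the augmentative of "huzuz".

huzuzul

"huzuz" ends in -z. The stems ending in -z (mumkinaz → mumkinazul, wolribiz → wolribizul) add -ul.
The other pattern: stems ending in -d or -t double the final consonant and add -en.
So huzuz → huzuzul.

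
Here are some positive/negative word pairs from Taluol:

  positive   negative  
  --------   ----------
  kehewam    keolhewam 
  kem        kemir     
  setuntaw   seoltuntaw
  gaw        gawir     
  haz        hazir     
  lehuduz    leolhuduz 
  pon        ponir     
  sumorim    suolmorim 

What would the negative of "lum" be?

lumir

lehuduz and haz both end in -z yet inflect differently (leolhuduz, hazir), so the final letter is not what conditions the rule; the number of vowels is.
"lum" has 1 vowel. The stems with 1 vowel (haz → hazir, kem → kemir, gaw → gawir) add -ir.
So lum → lumir.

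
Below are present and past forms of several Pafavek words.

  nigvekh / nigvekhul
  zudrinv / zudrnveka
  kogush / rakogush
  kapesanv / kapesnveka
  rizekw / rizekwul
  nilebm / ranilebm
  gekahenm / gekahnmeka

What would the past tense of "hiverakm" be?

nilebm and gekahenm both end in -m yet inflect differently (ranilebm, gekahnmeka), so the final letter is not what conditions the rule; the second-to-last letter is.
"hiverakm" has second-to-last letter 'k'. The stems whose second-to-last letter is 'k' (nigvekh → nigvekhul, rizekw → rizekwul) add -ul.
The other patterns: stems whose second-to-last letter is 'b' or 's' add the prefix ra-; stems whose second-to-last letter is 'n' delete the last vowel and add -eka.
So hiverakm → hiverakmul.

hiverakmul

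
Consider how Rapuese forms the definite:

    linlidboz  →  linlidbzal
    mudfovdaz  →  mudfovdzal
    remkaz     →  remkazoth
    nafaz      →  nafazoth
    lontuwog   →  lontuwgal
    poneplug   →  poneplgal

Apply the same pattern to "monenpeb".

monenpbal

"monenpeb" has 3 vowels. The stems with 3 vowels (linlidboz → linlidbzal, poneplug → poneplgal, mudfovdaz → mudfovdzal) delete the last vowel and add -al.
So monenpeb → monenpbal.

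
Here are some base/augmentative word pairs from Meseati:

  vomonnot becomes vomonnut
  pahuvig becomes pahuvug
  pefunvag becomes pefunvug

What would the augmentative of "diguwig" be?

Every pair shown (vomonnot → vomonnut, pahuvig → pahuvug, pefunvag → pefunvug) follows the same rule: change the last vowel to 'u'.
So diguwig → diguwug.

diguwug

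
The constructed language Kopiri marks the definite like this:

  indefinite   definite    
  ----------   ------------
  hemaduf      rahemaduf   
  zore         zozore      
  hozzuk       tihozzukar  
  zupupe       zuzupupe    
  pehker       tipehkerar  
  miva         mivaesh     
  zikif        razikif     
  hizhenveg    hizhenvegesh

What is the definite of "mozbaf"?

ramozbaf

hizhenveg and zore both have last vowel 'e' yet inflect differently (hizhenvegesh, zozore), so the last vowel is not what conditions the rule; the final letter is.
"mozbaf" ends in -f. The stems ending in -f (hemaduf → rahemaduf, zikif → razikif) add the prefix ra-.
The other patterns: stems ending in -a or -g add -esh; stems ending in -e repeat the first consonant+vowel as a prefix; stems ending in -k or -r add ti- … -ar around the stem.
So mozbaf → ramozbaf.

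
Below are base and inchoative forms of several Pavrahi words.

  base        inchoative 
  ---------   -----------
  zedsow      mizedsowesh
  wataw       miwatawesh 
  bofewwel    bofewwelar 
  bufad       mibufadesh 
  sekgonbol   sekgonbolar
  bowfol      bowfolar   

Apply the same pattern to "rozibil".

rozibilar

sekgonbol and zedsow both have last vowel 'o' yet inflect differently (sekgonbolar, mizedsowesh), so the last vowel is not what conditions the rule; the final letter is.
"rozibil" ends in -l. The stems ending in -l (sekgonbol → sekgonbolar, bowfol → bowfolar, bofewwel → bofewwelar) add -ar.
So rozibil → rozibilar.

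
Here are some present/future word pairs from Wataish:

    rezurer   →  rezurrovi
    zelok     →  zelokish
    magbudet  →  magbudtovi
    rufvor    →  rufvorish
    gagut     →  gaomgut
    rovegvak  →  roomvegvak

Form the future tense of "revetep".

revetpovi

rufvor and rezurer both end in -r yet inflect differently (rufvorish, rezurrovi), so the final letter is not what conditions the rule; the last vowel is.
"revetep" has last vowel 'e'. The stems whose last vowel is 'e' (rezurer → rezurrovi, magbudet → magbudtovi) delete the last vowel and add -ovi.
So revetep → revetpovi.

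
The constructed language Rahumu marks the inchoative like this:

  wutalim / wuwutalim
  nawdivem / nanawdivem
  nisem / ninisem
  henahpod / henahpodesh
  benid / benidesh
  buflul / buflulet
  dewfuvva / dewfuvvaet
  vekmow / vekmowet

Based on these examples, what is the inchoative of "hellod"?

"hellod" ends in -d. The stems ending in -d (henahpod → henahpodesh, benid → benidesh) add -esh.
So hellod → hellodesh.

hellodesh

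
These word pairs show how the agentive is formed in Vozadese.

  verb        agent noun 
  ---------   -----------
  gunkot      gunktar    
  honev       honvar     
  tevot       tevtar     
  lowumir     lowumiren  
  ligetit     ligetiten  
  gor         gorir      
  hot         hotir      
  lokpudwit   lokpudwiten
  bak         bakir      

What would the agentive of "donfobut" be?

donfobuten

"donfobut" has 3 vowels. The stems with 3 vowels (ligetit → ligetiten, lowumir → lowumiren, lokpudwit → lokpudwiten) add -en.
The other patterns: stems with 1 vowel add -ir; stems with 2 vowels delete the last vowel and add -ar.
So donfobut → donfobuten.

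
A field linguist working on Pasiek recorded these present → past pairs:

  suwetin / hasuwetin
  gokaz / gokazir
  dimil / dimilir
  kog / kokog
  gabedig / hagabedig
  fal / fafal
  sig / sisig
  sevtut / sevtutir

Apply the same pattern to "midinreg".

hamidinreg

fal and dimil both end in -l yet inflect differently (fafal, dimilir), so the final letter is not what conditions the rule; the number of vowels is.
"midinreg" has 3 vowels. The stems with 3 vowels (gabedig → hagabedig, suwetin → hasuwetin) add the prefix ha-.
The other patterns: stems with 1 vowel repeat the first consonant+vowel as a prefix; stems with 2 vowels add -ir.
So midinreg → hamidinreg.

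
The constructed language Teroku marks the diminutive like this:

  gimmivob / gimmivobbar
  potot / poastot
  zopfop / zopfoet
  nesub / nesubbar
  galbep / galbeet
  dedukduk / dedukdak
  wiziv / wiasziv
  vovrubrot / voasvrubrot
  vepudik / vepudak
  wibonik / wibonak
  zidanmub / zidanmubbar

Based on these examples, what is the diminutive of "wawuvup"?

wawuvuet

zopfop and gimmivob both have last vowel 'o' yet inflect differently (zopfoet, gimmivobbar), so the last vowel is not what conditions the rule; the final letter is.
"wawuvup" ends in -p. The stems ending in -p (zopfop → zopfoet, galbep → galbeet) drop the final letter and add -et.
So wawuvup → wawuvuet.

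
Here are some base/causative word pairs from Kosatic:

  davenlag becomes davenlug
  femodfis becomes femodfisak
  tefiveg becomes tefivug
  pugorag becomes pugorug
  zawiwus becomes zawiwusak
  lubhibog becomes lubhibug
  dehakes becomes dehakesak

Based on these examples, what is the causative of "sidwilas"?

tefiveg and dehakes both have last vowel 'e' yet inflect differently (tefivug, dehakesak), so the last vowel is not what conditions the rule; the final letter is.
"sidwilas" ends in -s. The stems ending in -s (femodfis → femodfisak, zawiwus → zawiwusak, dehakes → dehakesak) add -ak.
So sidwilas → sidwilasak.

sidwilasak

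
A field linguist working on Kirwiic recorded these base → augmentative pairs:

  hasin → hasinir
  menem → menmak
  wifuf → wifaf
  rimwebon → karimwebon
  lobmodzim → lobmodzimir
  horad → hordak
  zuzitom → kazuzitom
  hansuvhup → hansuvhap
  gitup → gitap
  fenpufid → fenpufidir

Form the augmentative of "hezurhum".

menem and zuzitom both end in -m yet inflect differently (menmak, kazuzitom), so the final letter is not what conditions the rule; the last vowel is.
"hezurhum" has last vowel 'u'. The stems whose last vowel is 'u' (hansuvhup → hansuvhap, wifuf → wifaf, gitup → gitap) change the last vowel to 'a'.
So hezurhum → hezurham.

hezurham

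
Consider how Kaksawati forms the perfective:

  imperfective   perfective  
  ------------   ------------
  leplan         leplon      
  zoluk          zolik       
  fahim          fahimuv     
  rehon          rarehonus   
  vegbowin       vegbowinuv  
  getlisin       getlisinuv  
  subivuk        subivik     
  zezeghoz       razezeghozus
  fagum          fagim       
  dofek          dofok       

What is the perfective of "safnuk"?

getlisin and leplan both end in -n yet inflect differently (getlisinuv, leplon), so the final letter is not what conditions the rule; the last vowel is.
"safnuk" has last vowel 'u'. The stems whose last vowel is 'u' (subivuk → subivik, zoluk → zolik, fagum → fagim) change the last vowel to 'i'.
So safnuk → safnik.

safnik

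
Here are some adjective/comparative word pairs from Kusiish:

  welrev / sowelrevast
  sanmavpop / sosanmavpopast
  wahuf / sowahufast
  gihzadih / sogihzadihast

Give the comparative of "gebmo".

sogebmoast

Every pair shown (welrev → sowelrevast, sanmavpop → sosanmavpopast, wahuf → sowahufast, …) follows the same rule: add so- … -ast around the stem.
So gebmo → sogebmoast.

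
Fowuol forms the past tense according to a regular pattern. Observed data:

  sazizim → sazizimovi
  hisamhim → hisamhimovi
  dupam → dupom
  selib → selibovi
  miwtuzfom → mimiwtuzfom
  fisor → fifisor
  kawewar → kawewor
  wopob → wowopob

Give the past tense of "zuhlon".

zuzuhlon

selib and wopob both end in -b yet inflect differently (selibovi, wowopob), so the final letter is not what conditions the rule; the last vowel is.
"zuhlon" has last vowel 'o'. The stems whose last vowel is 'o' (wopob → wowopob, fisor → fifisor, miwtuzfom → mimiwtuzfom) repeat the first consonant+vowel as a prefix.
So zuhlon → zuzuhlon.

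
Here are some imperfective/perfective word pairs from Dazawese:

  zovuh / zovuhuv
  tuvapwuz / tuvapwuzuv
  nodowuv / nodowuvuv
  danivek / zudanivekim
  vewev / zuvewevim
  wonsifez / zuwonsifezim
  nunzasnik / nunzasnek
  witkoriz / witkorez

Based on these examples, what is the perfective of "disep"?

nodowuv and vewev both end in -v yet inflect differently (nodowuvuv, zuvewevim), so the final letter is not what conditions the rule; the last vowel is.
"disep" has last vowel 'e'. The stems whose last vowel is 'e' (danivek → zudanivekim, vewev → zuvewevim, wonsifez → zuwonsifezim) add zu- … -im around the stem.
The other patterns: stems whose last vowel is 'u' add -uv; stems whose last vowel is 'i' change the last vowel to 'e'.
So disep → zudisepim.

zudisepim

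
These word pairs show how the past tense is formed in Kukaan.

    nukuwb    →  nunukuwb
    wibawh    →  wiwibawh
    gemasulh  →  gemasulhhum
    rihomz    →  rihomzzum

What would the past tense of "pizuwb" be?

pipizuwb

wibawh and gemasulh both end in -h yet inflect differently (wiwibawh, gemasulhhum), so the final letter is not what conditions the rule; the second-to-last letter is.
"pizuwb" has second-to-last letter 'w'. The stems whose second-to-last letter is 'w' (nukuwb → nunukuwb, wibawh → wiwibawh) repeat the first consonant+vowel as a prefix.
The other pattern: stems whose second-to-last letter is 'l' or 'm' double the final consonant and add -um.
So pizuwb → pipizuwb.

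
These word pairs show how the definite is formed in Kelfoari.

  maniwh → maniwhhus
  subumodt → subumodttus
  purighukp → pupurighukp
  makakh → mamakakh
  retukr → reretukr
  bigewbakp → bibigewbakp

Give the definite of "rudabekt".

rurudabekt

makakh and maniwh both end in -h yet inflect differently (mamakakh, maniwhhus), so the final letter is not what conditions the rule; the second-to-last letter is.
"rudabekt" has second-to-last letter 'k'. The stems whose second-to-last letter is 'k' (retukr → reretukr, purighukp → pupurighukp, bigewbakp → bibigewbakp) repeat the first consonant+vowel as a prefix.
The other pattern: stems whose second-to-last letter is 'd' or 'w' double the final consonant and add -us.
So rudabekt → rurudabekt.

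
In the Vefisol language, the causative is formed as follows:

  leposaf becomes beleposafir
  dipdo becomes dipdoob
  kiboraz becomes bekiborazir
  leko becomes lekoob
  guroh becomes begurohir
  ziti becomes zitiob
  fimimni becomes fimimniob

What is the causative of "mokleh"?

"mokleh" ends in a consonant. The stems ending in a consonant (leposaf → beleposafir, kiboraz → bekiborazir, guroh → begurohir) add be- … -ir around the stem.
The other pattern: stems ending in a vowel add -ob.
So mokleh → bemoklehir.

bemoklehir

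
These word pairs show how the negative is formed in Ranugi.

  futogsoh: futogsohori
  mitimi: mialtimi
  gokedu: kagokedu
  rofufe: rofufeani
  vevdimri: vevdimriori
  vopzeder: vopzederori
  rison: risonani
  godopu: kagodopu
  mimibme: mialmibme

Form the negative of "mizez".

rofufe and mimibme both end in -e yet inflect differently (rofufeani, mialmibme), so the final letter is not what conditions the rule; the first letter is.
"mizez" begins with m-. The stems beginning with m- (mimibme → mialmibme, mitimi → mialtimi) insert -al- after the first vowel.
So mizez → mialzez.

mialzez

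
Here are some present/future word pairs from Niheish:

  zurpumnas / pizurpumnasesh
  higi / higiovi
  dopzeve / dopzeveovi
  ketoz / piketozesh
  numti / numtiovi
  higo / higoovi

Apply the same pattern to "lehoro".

lehoroovi

higo and ketoz both have last vowel 'o' yet inflect differently (higoovi, piketozesh), so the last vowel is not what conditions the rule; whether the stem ends in a vowel or a consonant is.
"lehoro" ends in a vowel. The stems ending in a vowel (higi → higiovi, higo → higoovi, numti → numtiovi) add -ovi.
So lehoro → lehoroovi.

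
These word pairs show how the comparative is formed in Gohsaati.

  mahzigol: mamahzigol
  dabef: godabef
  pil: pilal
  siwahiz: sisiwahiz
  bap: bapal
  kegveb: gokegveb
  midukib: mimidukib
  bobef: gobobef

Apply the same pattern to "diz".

dizal

pil and mahzigol both end in -l yet inflect differently (pilal, mamahzigol), so the final letter is not what conditions the rule; the number of vowels is.
"diz" has 1 vowel. The stems with 1 vowel (pil → pilal, bap → bapal) add -al.
The other patterns: stems with 2 vowels add the prefix go-; stems with 3 vowels repeat the first consonant+vowel as a prefix.
So diz → dizal.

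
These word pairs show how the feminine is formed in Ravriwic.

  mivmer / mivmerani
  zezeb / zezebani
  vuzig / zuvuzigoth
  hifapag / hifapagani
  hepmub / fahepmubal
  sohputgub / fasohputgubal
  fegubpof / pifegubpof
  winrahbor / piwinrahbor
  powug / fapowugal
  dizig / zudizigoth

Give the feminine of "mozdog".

powug and vuzig both end in -g yet inflect differently (fapowugal, zuvuzigoth), so the final letter is not what conditions the rule; the last vowel is.
"mozdog" has last vowel 'o'. The stems whose last vowel is 'o' (winrahbor → piwinrahbor, fegubpof → pifegubpof) add the prefix pi-.
So mozdog → pimozdog.

pimozdog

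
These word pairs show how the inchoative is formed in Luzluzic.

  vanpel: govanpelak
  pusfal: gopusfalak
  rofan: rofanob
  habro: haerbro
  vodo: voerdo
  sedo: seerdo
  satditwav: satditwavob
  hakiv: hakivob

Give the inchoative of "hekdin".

"hekdin" ends in -n. The one such stem in the data (rofan → rofanob) adds -ob, so the same rule applies.
The other patterns: stems ending in -l add go- … -ak around the stem; stems ending in -o insert -er- after the first vowel.
So hekdin → hekdinob.

hekdinob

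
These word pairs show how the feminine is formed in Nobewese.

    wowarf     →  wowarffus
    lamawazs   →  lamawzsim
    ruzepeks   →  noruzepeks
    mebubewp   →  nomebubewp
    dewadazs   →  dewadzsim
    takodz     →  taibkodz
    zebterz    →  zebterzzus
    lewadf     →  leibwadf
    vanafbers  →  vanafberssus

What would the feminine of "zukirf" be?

zukirffus

vanafbers and lamawazs both end in -s yet inflect differently (vanafberssus, lamawzsim), so the final letter is not what conditions the rule; the second-to-last letter is.
"zukirf" has second-to-last letter 'r'. The stems whose second-to-last letter is 'r' (vanafbers → vanafberssus, wowarf → wowarffus, zebterz → zebterzzus) double the final consonant and add -us.
So zukirf → zukirffus.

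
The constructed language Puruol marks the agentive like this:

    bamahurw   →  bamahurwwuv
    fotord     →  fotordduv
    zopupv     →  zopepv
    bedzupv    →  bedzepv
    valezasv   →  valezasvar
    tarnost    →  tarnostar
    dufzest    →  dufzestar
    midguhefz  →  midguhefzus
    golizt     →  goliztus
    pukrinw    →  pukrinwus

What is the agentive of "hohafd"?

hohafdus

zopupv and valezasv both end in -v yet inflect differently (zopepv, valezasvar), so the final letter is not what conditions the rule; the second-to-last letter is.
"hohafd" has second-to-last letter 'f'. The one such stem in the data (midguhefz → midguhefzus) adds -us, so the same rule applies.
So hohafd → hohafdus.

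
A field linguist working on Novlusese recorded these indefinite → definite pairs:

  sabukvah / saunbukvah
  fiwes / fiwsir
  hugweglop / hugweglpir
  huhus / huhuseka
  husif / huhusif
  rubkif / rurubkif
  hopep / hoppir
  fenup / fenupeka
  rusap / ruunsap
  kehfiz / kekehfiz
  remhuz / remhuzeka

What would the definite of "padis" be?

papadis

kehfiz and remhuz both end in -z yet inflect differently (kekehfiz, remhuzeka), so the final letter is not what conditions the rule; the last vowel is.
"padis" has last vowel 'i'. The stems whose last vowel is 'i' (kehfiz → kekehfiz, husif → huhusif, rubkif → rurubkif) repeat the first consonant+vowel as a prefix.
The other patterns: stems whose last vowel is 'a' insert -un- after the first vowel; stems whose last vowel is 'u' add -eka; stems whose last vowel is 'e' or 'o' delete the last vowel and add -ir.
So padis → papadis.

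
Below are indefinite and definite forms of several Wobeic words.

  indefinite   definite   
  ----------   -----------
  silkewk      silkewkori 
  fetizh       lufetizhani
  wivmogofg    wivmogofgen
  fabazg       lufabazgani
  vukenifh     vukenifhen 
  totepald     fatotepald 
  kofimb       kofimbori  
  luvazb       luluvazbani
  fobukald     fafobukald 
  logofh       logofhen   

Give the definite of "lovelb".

falovelb

wivmogofg and fabazg both end in -g yet inflect differently (wivmogofgen, lufabazgani), so the final letter is not what conditions the rule; the second-to-last letter is.
"lovelb" has second-to-last letter 'l'. The stems whose second-to-last letter is 'l' (totepald → fatotepald, fobukald → fafobukald) add the prefix fa-.
So lovelb → falovelb.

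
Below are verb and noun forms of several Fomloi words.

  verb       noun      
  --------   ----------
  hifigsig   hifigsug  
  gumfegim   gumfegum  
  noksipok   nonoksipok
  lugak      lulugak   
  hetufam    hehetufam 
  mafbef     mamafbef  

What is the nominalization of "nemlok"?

nenemlok

gumfegim and hetufam both end in -m yet inflect differently (gumfegum, hehetufam), so the final letter is not what conditions the rule; the last vowel is.
"nemlok" has last vowel 'o'. The one such stem in the data (noksipok → nonoksipok) repeats the first consonant+vowel as a prefix (as do hetufam, lugak), so the same rule applies.
So nemlok → nenemlok.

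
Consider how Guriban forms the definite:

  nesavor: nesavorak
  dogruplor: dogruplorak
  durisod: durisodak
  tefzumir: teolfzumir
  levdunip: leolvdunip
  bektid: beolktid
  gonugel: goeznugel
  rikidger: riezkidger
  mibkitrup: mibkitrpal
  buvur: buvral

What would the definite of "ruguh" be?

"ruguh" has last vowel 'u'. The stems whose last vowel is 'u' (mibkitrup → mibkitrpal, buvur → buvral) delete the last vowel and add -al.
So ruguh → rughal.

rughal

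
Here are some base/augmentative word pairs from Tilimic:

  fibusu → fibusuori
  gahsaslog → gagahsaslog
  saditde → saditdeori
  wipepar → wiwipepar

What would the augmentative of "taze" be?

tazeori

saditde and wipepar both have 3 vowels yet inflect differently (saditdeori, wiwipepar), so the number of vowels is not what conditions the rule; whether the stem ends in a vowel or a consonant is.
"taze" ends in a vowel. The stems ending in a vowel (saditde → saditdeori, fibusu → fibusuori) add -ori.
So taze → tazeori.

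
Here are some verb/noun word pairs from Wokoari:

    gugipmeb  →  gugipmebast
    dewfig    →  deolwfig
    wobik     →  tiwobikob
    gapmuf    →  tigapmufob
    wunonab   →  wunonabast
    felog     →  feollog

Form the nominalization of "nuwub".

nuwubast

dewfig and wobik both have last vowel 'i' yet inflect differently (deolwfig, tiwobikob), so the last vowel is not what conditions the rule; the final letter is.
"nuwub" ends in -b. The stems ending in -b (wunonab → wunonabast, gugipmeb → gugipmebast) add -ast.
So nuwub → nuwubast.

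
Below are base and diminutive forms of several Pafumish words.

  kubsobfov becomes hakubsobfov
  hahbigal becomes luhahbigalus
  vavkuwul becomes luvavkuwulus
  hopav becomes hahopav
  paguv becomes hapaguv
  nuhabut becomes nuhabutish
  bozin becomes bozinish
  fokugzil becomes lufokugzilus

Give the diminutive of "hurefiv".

hahbigal and hopav both have last vowel 'a' yet inflect differently (luhahbigalus, hahopav), so the last vowel is not what conditions the rule; the final letter is.
"hurefiv" ends in -v. The stems ending in -v (hopav → hahopav, kubsobfov → hakubsobfov, paguv → hapaguv) add the prefix ha-.
The other patterns: stems ending in -l add lu- … -us around the stem; stems ending in -n or -t add -ish.
So hurefiv → hahurefiv.

hahurefiv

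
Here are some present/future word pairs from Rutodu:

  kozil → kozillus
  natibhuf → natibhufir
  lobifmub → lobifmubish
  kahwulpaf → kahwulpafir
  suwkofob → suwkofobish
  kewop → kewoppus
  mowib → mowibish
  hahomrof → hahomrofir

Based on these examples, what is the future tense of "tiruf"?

tirufir

natibhuf and lobifmub both have last vowel 'u' yet inflect differently (natibhufir, lobifmubish), so the last vowel is not what conditions the rule; the final letter is.
"tiruf" ends in -f. The stems ending in -f (kahwulpaf → kahwulpafir, natibhuf → natibhufir, hahomrof → hahomrofir) add -ir.
The other patterns: stems ending in -b add -ish; stems ending in -l or -p double the final consonant and add -us.
So tiruf → tirufir.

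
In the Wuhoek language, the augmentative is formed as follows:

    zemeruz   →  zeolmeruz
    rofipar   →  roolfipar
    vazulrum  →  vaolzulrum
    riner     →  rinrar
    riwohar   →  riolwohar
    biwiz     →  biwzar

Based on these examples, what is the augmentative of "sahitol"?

saolhitol

zemeruz and biwiz both end in -z yet inflect differently (zeolmeruz, biwzar), so the final letter is not what conditions the rule; the number of vowels is.
"sahitol" has 3 vowels. The stems with 3 vowels (rofipar → roolfipar, riwohar → riolwohar, zemeruz → zeolmeruz) insert -ol- after the first vowel.
So sahitol → saolhitol.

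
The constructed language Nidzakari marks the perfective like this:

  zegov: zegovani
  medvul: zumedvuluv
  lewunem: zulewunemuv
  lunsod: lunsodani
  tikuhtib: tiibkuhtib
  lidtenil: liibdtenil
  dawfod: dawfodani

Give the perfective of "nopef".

"nopef" has last vowel 'e'. The one such stem in the data (lewunem → zulewunemuv) adds zu- … -uv around the stem, so the same rule applies.
The other patterns: stems whose last vowel is 'i' insert -ib- after the first vowel; stems whose last vowel is 'o' add -ani.
So nopef → zunopefuv.

zunopefuv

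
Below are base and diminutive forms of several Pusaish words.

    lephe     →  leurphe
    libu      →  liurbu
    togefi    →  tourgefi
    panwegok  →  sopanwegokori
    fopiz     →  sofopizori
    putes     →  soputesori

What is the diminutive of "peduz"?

sopeduzori

togefi and fopiz both have last vowel 'i' yet inflect differently (tourgefi, sofopizori), so the last vowel is not what conditions the rule; whether the stem ends in a vowel or a consonant is.
"peduz" ends in a consonant. The stems ending in a consonant (panwegok → sopanwegokori, fopiz → sofopizori, putes → soputesori) add so- … -ori around the stem.
So peduz → sopeduzori.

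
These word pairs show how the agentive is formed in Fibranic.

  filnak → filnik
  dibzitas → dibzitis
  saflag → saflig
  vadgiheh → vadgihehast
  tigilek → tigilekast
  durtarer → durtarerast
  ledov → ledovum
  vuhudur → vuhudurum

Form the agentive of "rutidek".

rutidekast

filnak and tigilek both end in -k yet inflect differently (filnik, tigilekast), so the final letter is not what conditions the rule; the last vowel is.
"rutidek" has last vowel 'e'. The stems whose last vowel is 'e' (vadgiheh → vadgihehast, tigilek → tigilekast, durtarer → durtarerast) add -ast.
So rutidek → rutidekast.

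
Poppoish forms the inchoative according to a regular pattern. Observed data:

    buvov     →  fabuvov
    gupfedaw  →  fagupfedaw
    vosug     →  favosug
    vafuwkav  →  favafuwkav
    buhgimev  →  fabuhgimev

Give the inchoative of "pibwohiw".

Every pair shown (buvov → fabuvov, gupfedaw → fagupfedaw, vosug → favosug, …) follows the same rule: add the prefix fa-.
So pibwohiw → fapibwohiw.

fapibwohiw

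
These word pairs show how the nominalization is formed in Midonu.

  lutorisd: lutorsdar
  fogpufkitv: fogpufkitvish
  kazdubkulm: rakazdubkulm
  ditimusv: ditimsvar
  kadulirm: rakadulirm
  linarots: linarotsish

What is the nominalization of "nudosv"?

nudsvar

fogpufkitv and ditimusv both end in -v yet inflect differently (fogpufkitvish, ditimsvar), so the final letter is not what conditions the rule; the second-to-last letter is.
"nudosv" has second-to-last letter 's'. The stems whose second-to-last letter is 's' (ditimusv → ditimsvar, lutorisd → lutorsdar) delete the last vowel and add -ar.
So nudosv → nudsvar.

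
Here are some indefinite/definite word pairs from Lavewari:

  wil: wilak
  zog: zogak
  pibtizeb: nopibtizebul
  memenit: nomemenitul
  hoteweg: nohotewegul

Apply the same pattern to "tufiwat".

hoteweg and zog both end in -g yet inflect differently (nohotewegul, zogak), so the final letter is not what conditions the rule; the number of vowels is.
"tufiwat" has 3 vowels. The stems with 3 vowels (pibtizeb → nopibtizebul, memenit → nomemenitul, hoteweg → nohotewegul) add no- … -ul around the stem.
So tufiwat → notufiwatul.

notufiwatul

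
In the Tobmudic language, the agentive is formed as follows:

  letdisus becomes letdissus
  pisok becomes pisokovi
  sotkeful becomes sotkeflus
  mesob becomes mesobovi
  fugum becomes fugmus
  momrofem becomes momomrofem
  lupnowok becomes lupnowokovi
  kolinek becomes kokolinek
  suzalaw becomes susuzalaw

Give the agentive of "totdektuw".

pisok and kolinek both end in -k yet inflect differently (pisokovi, kokolinek), so the final letter is not what conditions the rule; the last vowel is.
"totdektuw" has last vowel 'u'. The stems whose last vowel is 'u' (fugum → fugmus, sotkeful → sotkeflus, letdisus → letdissus) delete the last vowel and add -us.
The other patterns: stems whose last vowel is 'o' add -ovi; stems whose last vowel is 'a' or 'e' repeat the first consonant+vowel as a prefix.
So totdektuw → totdektwus.

totdektwus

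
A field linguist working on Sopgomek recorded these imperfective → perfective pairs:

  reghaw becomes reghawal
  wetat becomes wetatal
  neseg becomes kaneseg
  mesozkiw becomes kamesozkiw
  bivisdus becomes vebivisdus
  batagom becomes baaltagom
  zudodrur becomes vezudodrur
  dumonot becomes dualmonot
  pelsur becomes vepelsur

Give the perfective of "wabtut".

dumonot and wetat both end in -t yet inflect differently (dualmonot, wetatal), so the final letter is not what conditions the rule; the last vowel is.
"wabtut" has last vowel 'u'. The stems whose last vowel is 'u' (zudodrur → vezudodrur, pelsur → vepelsur, bivisdus → vebivisdus) add the prefix ve-.
So wabtut → vewabtut.

vewabtut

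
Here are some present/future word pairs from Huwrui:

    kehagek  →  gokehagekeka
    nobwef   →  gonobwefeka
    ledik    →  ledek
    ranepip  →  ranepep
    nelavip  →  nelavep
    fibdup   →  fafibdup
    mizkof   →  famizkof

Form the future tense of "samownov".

fasamownov

kehagek and ledik both end in -k yet inflect differently (gokehagekeka, ledek), so the final letter is not what conditions the rule; the last vowel is.
"samownov" has last vowel 'o'. The one such stem in the data (mizkof → famizkof) adds the prefix fa-, so the same rule applies.
The other patterns: stems whose last vowel is 'e' add go- … -eka around the stem; stems whose last vowel is 'i' change the last vowel to 'e'.
So samownov → fasamownov.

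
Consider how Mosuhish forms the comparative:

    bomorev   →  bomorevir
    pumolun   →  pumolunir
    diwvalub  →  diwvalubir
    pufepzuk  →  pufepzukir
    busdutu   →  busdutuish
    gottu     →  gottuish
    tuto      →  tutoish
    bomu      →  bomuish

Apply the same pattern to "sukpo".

sukpoish

"sukpo" ends in a vowel. The stems ending in a vowel (bomu → bomuish, busdutu → busdutuish, gottu → gottuish) add -ish.
The other pattern: stems ending in a consonant add -ir.
So sukpo → sukpoish.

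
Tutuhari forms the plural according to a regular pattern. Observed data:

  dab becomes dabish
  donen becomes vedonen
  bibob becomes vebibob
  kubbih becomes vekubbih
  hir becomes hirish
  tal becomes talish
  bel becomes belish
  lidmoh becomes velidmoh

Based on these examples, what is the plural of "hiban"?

"hiban" has 2 vowels. The stems with 2 vowels (lidmoh → velidmoh, bibob → vebibob, donen → vedonen) add the prefix ve-.
So hiban → vehiban.

vehiban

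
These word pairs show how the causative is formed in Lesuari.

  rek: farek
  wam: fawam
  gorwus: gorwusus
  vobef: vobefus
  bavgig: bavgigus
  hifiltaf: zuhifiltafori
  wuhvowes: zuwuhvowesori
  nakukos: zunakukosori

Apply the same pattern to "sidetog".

zusidetogori

vobef and hifiltaf both end in -f yet inflect differently (vobefus, zuhifiltafori), so the final letter is not what conditions the rule; the number of vowels is.
"sidetog" has 3 vowels. The stems with 3 vowels (hifiltaf → zuhifiltafori, wuhvowes → zuwuhvowesori, nakukos → zunakukosori) add zu- … -ori around the stem.
So sidetog → zusidetogori.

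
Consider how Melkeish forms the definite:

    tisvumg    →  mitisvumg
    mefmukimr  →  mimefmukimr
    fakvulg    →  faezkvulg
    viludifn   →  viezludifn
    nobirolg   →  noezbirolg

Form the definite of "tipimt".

mitipimt

tisvumg and fakvulg both end in -g yet inflect differently (mitisvumg, faezkvulg), so the final letter is not what conditions the rule; the second-to-last letter is.
"tipimt" has second-to-last letter 'm'. The stems whose second-to-last letter is 'm' (tisvumg → mitisvumg, mefmukimr → mimefmukimr) add the prefix mi-.
So tipimt → mitipimt.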